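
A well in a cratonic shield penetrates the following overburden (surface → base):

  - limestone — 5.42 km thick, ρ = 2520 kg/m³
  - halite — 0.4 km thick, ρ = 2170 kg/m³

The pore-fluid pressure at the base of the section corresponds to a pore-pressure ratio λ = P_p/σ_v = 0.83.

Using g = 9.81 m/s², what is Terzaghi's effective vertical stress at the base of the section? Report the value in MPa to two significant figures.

24 MPa

Overburden (lithostatic) stress σ_v:
limestone: 2520 kg/m³ × 9.81 m/s² × 5420 m = 1.340×10^8 Pa = 134.0 MPa
halite: 2170 kg/m³ × 9.81 m/s² × 400 m = 8.515×10^6 Pa = 8.515 MPa
Total = 134.0 + 8.515 = 142.50 MPa
Pore pressure P_p = λ·σ_v = 0.83 × 142.5 MPa = 118.3 MPa
Effective stress σ' = σ_v − P_p = 142.5 − 118.3 = 24.226 MPa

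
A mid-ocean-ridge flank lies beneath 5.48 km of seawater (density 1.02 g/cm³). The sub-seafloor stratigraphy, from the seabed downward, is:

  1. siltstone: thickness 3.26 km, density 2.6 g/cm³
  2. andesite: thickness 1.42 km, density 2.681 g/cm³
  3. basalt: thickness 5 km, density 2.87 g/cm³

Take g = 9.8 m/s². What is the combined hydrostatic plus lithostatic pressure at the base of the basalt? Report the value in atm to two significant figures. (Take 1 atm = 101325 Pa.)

3100 atm

seawater: 1020 kg/m³ × 9.8 m/s² × 5480 m = 5.478×10^7 Pa = 540.6 atm
siltstone: 2600 kg/m³ × 9.8 m/s² × 3260 m = 8.306×10^7 Pa = 819.8 atm
andesite: 2681 kg/m³ × 9.8 m/s² × 1420 m = 3.731×10^7 Pa = 368.2 atm
basalt: 2870 kg/m³ × 9.8 m/s² × 5000 m = 1.406×10^8 Pa = 1388 atm
Total = 540.6 + 819.8 + 368.2 + 1388 = 3116.5 atm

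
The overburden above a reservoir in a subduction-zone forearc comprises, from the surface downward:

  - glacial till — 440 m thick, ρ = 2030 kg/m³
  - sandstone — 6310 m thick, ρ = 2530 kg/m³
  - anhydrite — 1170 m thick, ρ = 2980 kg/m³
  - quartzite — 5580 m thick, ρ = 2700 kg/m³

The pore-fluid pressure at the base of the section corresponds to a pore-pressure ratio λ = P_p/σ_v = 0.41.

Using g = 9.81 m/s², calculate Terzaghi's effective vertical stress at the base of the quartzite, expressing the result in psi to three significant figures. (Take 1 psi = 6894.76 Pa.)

29700 psi

Overburden (lithostatic) stress σ_v:
glacial till: 2030 kg/m³ × 9.81 m/s² × 440 m = 8.762×10^6 Pa = 8.762 MPa
sandstone: 2530 kg/m³ × 9.81 m/s² × 6310 m = 1.566×10^8 Pa = 156.6 MPa
anhydrite: 2980 kg/m³ × 9.81 m/s² × 1170 m = 3.420×10^7 Pa = 34.20 MPa
quartzite: 2700 kg/m³ × 9.81 m/s² × 5580 m = 1.478×10^8 Pa = 147.8 MPa
Total = 8.762 + 156.6 + 34.20 + 147.8 = 347.37 MPa
Pore pressure P_p = λ·σ_v = 0.41 × 347.4 MPa = 142.4 MPa
Effective stress σ' = σ_v − P_p = 347.4 − 142.4 = 204.95 MPa = 29726 psi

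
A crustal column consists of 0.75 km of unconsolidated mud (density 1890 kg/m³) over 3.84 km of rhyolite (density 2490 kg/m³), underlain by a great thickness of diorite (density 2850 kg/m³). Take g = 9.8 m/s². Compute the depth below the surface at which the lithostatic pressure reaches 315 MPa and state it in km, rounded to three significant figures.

Pressure at base of upper layers: 1890×9.8×750 + 2490×9.8×3840 = 1.076×10^8 Pa = 107.6 MPa
Remaining pressure to be supplied by diorite: 3.150×10^8 − 1.076×10^8 = 2.074×10^8 Pa
Additional depth in diorite = 2.074×10^8 Pa / (2850 kg/m³ × 9.8 m/s²) = 7425.9 m
Total depth = 4590 m + 7425.9 m = 12016 m
= 12.016 km

12.0 km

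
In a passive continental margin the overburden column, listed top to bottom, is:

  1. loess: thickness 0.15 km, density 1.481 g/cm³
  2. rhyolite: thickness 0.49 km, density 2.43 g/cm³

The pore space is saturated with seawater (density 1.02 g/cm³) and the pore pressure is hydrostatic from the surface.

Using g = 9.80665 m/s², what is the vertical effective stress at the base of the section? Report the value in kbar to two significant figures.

Overburden (lithostatic) stress σ_v:
loess: 1481 kg/m³ × 9.80665 m/s² × 150 m = 2.179×10^6 Pa = 2.179 MPa
rhyolite: 2430 kg/m³ × 9.80665 m/s² × 490 m = 1.168×10^7 Pa = 11.68 MPa
Total = 2.179 + 11.68 = 13.855 MPa
Pore pressure P_p = 1020 kg/m³ × 9.80665 m/s² × 640 m = 6.402×10^6 Pa = 6.402 MPa
Effective stress σ' = σ_v − P_p = 13.86 − 6.402 = 7.4535 MPa = 0.074535 kbar

0.075 kbar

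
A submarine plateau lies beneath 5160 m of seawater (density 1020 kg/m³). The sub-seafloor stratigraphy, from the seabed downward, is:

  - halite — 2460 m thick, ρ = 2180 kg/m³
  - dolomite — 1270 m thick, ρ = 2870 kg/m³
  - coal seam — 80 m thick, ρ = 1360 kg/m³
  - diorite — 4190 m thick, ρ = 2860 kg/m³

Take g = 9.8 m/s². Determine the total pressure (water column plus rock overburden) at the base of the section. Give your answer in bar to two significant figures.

2600 bar

seawater: 1020 kg/m³ × 9.8 m/s² × 5160 m = 5.158×10^7 Pa = 515.8 bar
halite: 2180 kg/m³ × 9.8 m/s² × 2460 m = 5.256×10^7 Pa = 525.6 bar
dolomite: 2870 kg/m³ × 9.8 m/s² × 1270 m = 3.572×10^7 Pa = 357.2 bar
coal seam: 1360 kg/m³ × 9.8 m/s² × 80 m = 1.066×10^6 Pa = 10.66 bar
diorite: 2860 kg/m³ × 9.8 m/s² × 4190 m = 1.174×10^8 Pa = 1174 bar
Total = 515.8 + 525.6 + 357.2 + 10.66 + 1174 = 2583.6 bar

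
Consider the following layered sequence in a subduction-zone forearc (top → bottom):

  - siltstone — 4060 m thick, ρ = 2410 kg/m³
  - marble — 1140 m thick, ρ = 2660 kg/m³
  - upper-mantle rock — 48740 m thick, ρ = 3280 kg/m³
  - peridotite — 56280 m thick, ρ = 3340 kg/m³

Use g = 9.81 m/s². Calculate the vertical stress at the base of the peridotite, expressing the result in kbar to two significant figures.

siltstone: 2410 kg/m³ × 9.81 m/s² × 4060 m = 9.599×10^7 Pa = 0.9599 kbar
marble: 2660 kg/m³ × 9.81 m/s² × 1140 m = 2.975×10^7 Pa = 0.2975 kbar
upper-mantle rock: 3280 kg/m³ × 9.81 m/s² × 48740 m = 1.568×10^9 Pa = 15.68 kbar
peridotite: 3340 kg/m³ × 9.81 m/s² × 56280 m = 1.844×10^9 Pa = 18.44 kbar
Total = 0.9599 + 0.2975 + 15.68 + 18.44 = 35.381 kbar

35 kbar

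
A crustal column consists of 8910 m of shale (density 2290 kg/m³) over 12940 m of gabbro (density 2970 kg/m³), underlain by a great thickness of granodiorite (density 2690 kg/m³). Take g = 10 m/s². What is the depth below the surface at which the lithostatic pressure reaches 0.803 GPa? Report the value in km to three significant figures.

29.8 km

Pressure at base of upper layers: 2290×10×8910 + 2970×10×12940 = 5.884×10^8 Pa = 0.5884 GPa
Remaining pressure to be supplied by granodiorite: 8.030×10^8 − 5.884×10^8 = 2.146×10^8 Pa
Additional depth in granodiorite = 2.146×10^8 Pa / (2690 kg/m³ × 10 m/s²) = 7979.3 m
Total depth = 21850 m + 7979.3 m = 29829 m
= 29.829 km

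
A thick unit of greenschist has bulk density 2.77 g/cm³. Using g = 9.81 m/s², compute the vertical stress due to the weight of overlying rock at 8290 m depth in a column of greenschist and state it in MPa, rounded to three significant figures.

225 MPa

greenschist: 2770 kg/m³ × 9.81 m/s² × 8290 m = 2.253×10^8 Pa = 225.3 MPa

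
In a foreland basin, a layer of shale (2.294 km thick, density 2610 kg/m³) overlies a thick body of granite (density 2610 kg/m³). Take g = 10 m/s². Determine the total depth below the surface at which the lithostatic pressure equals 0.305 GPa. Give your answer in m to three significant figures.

Pressure at base of upper layers: 2610×10×2294 = 5.987×10^7 Pa = 0.05987 GPa
Remaining pressure to be supplied by granite: 3.050×10^8 − 5.987×10^7 = 2.451×10^8 Pa
Additional depth in granite = 2.451×10^8 Pa / (2610 kg/m³ × 10 m/s²) = 9391.8 m
Total depth = 2294 m + 9391.8 m = 11686 m

11700 m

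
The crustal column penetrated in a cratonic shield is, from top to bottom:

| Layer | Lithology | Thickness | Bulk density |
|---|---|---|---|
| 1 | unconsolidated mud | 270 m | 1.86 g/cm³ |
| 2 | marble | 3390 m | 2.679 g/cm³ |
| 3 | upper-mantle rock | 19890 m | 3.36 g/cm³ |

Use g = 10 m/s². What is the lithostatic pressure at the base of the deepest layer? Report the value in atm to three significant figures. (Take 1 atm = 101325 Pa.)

unconsolidated mud: 1860 kg/m³ × 10 m/s² × 270 m = 5.022×10^6 Pa = 49.56 atm
marble: 2679 kg/m³ × 10 m/s² × 3390 m = 9.082×10^7 Pa = 896.3 atm
upper-mantle rock: 3360 kg/m³ × 10 m/s² × 19890 m = 6.683×10^8 Pa = 6596 atm
Total = 49.56 + 896.3 + 6596 = 7541.5 atm

7540 atm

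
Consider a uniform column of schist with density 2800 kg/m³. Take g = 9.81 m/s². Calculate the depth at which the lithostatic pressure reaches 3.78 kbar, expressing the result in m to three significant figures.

h = P/(ρg) = 3.78 kbar / (2800 kg/m³ × 9.81 m/s²) = 3.780×10^8 Pa / 27468 Pa/m = 13761 m

13800 m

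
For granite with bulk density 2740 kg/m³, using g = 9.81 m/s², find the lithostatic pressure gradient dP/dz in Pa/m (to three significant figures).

26900 Pa/m

dP/dz = ρg = 2740 kg/m³ × 9.81 m/s² = 26879 Pa/m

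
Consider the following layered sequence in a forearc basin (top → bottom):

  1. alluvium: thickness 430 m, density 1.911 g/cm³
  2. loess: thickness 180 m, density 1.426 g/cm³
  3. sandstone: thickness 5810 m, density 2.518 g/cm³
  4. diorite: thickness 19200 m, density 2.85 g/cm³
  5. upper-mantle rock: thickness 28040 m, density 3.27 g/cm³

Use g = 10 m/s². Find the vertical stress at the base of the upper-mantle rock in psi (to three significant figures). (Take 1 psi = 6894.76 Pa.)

alluvium: 1911 kg/m³ × 10 m/s² × 430 m = 8.217×10^6 Pa = 1192 psi
loess: 1426 kg/m³ × 10 m/s² × 180 m = 2.567×10^6 Pa = 372.3 psi
sandstone: 2518 kg/m³ × 10 m/s² × 5810 m = 1.463×10^8 Pa = 21218 psi
diorite: 2850 kg/m³ × 10 m/s² × 19200 m = 5.472×10^8 Pa = 79365 psi
upper-mantle rock: 3270 kg/m³ × 10 m/s² × 28040 m = 9.169×10^8 Pa = 1.330×10^5 psi
Total = 1192 + 372.3 + 21218 + 79365 + 1.330×10^5 = 2.3513×10^5 psi

235000 psi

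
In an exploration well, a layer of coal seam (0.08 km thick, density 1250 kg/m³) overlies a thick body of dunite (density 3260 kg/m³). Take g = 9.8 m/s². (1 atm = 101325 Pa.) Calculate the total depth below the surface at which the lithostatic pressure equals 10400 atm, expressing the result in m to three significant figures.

Pressure at base of upper layers: 1250×9.8×80 = 9.800×10^5 Pa = 9.672 atm
Remaining pressure to be supplied by dunite: 1.054×10^9 − 9.800×10^5 = 1.053×10^9 Pa
Additional depth in dunite = 1.053×10^9 Pa / (3260 kg/m³ × 9.8 m/s²) = 32954 m
Total depth = 80 m + 32954 m = 33034 m

33000 m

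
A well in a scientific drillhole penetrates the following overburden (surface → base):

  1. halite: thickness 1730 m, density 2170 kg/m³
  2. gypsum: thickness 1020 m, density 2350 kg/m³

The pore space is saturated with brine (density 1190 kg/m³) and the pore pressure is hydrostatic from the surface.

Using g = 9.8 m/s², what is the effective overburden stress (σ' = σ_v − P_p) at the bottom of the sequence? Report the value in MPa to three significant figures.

28.2 MPa

Overburden (lithostatic) stress σ_v:
halite: 2170 kg/m³ × 9.8 m/s² × 1730 m = 3.679×10^7 Pa = 36.79 MPa
gypsum: 2350 kg/m³ × 9.8 m/s² × 1020 m = 2.349×10^7 Pa = 23.49 MPa
Total = 36.79 + 23.49 = 60.281 MPa
Pore pressure P_p = 1190 kg/m³ × 9.8 m/s² × 2750 m = 3.207×10^7 Pa = 32.07 MPa
Effective stress σ' = σ_v − P_p = 60.28 − 32.07 = 28.210 MPa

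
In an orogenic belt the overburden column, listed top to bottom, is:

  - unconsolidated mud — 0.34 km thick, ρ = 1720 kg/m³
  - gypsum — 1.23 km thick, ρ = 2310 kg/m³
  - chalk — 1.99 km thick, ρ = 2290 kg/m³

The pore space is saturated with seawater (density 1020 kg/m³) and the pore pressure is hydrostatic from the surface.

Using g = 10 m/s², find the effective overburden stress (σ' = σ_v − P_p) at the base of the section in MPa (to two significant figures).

44 MPa

Overburden (lithostatic) stress σ_v:
unconsolidated mud: 1720 kg/m³ × 10 m/s² × 340 m = 5.848×10^6 Pa = 5.848 MPa
gypsum: 2310 kg/m³ × 10 m/s² × 1230 m = 2.841×10^7 Pa = 28.41 MPa
chalk: 2290 kg/m³ × 10 m/s² × 1990 m = 4.557×10^7 Pa = 45.57 MPa
Total = 5.848 + 28.41 + 45.57 = 79.832 MPa
Pore pressure P_p = 1020 kg/m³ × 10 m/s² × 3560 m = 3.631×10^7 Pa = 36.31 MPa
Effective stress σ' = σ_v − P_p = 79.83 − 36.31 = 43.520 MPa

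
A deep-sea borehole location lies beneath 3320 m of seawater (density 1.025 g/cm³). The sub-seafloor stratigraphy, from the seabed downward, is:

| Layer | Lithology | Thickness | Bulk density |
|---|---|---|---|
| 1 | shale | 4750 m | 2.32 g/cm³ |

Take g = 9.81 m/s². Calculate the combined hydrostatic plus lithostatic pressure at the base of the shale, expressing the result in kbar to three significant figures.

1.41 kbar

seawater: 1025 kg/m³ × 9.81 m/s² × 3320 m = 3.338×10^7 Pa = 0.3338 kbar
shale: 2320 kg/m³ × 9.81 m/s² × 4750 m = 1.081×10^8 Pa = 1.081 kbar
Total = 0.3338 + 1.081 = 1.4149 kbar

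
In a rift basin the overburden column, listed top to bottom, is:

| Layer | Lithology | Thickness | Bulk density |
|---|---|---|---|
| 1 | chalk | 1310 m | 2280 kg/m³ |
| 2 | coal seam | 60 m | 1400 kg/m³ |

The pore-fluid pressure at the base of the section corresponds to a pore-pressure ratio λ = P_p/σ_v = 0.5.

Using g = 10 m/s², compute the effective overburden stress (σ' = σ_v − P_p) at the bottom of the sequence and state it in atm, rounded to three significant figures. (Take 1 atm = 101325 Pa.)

152 atm

Overburden (lithostatic) stress σ_v:
chalk: 2280 kg/m³ × 10 m/s² × 1310 m = 2.987×10^7 Pa = 29.87 MPa
coal seam: 1400 kg/m³ × 10 m/s² × 60 m = 8.400×10^5 Pa = 0.8400 MPa
Total = 29.87 + 0.8400 = 30.708 MPa
Pore pressure P_p = λ·σ_v = 0.5 × 30.71 MPa = 15.35 MPa
Effective stress σ' = σ_v − P_p = 30.71 − 15.35 = 15.354 MPa = 151.53 atm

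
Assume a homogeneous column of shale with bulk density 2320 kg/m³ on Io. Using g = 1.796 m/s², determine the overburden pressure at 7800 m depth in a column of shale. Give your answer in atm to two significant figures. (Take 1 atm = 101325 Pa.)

shale: 2320 kg/m³ × 1.796 m/s² × 7800 m = 3.250×10^7 Pa = 320.8 atm

320 atm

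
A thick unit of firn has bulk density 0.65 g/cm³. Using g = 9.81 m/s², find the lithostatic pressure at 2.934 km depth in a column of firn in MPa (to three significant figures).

firn: 650 kg/m³ × 9.81 m/s² × 2934 m = 1.871×10^7 Pa = 18.71 MPa

18.7 MPa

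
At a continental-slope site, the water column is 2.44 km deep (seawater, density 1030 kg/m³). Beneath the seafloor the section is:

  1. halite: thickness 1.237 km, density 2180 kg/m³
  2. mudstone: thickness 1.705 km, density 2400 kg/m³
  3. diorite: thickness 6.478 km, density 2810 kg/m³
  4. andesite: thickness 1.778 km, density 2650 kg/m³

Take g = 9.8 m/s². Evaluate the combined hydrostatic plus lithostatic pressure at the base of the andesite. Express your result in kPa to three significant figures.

316000 kPa

seawater: 1030 kg/m³ × 9.8 m/s² × 2440 m = 2.463×10^7 Pa = 24629 kPa
halite: 2180 kg/m³ × 9.8 m/s² × 1237 m = 2.643×10^7 Pa = 26427 kPa
mudstone: 2400 kg/m³ × 9.8 m/s² × 1705 m = 4.010×10^7 Pa = 40102 kPa
diorite: 2810 kg/m³ × 9.8 m/s² × 6478 m = 1.784×10^8 Pa = 1.784×10^5 kPa
andesite: 2650 kg/m³ × 9.8 m/s² × 1778 m = 4.617×10^7 Pa = 46175 kPa
Total = 24629 + 26427 + 40102 + 1.784×10^5 + 46175 = 3.1572×10^5 kPa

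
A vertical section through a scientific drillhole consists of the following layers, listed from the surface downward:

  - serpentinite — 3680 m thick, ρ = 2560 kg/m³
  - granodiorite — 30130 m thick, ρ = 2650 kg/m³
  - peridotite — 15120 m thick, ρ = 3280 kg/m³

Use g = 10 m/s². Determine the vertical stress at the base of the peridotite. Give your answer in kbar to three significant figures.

serpentinite: 2560 kg/m³ × 10 m/s² × 3680 m = 9.421×10^7 Pa = 0.9421 kbar
granodiorite: 2650 kg/m³ × 10 m/s² × 30130 m = 7.984×10^8 Pa = 7.984 kbar
peridotite: 3280 kg/m³ × 10 m/s² × 15120 m = 4.959×10^8 Pa = 4.959 kbar
Total = 0.9421 + 7.984 + 4.959 = 13.886 kbar

13.9 kbar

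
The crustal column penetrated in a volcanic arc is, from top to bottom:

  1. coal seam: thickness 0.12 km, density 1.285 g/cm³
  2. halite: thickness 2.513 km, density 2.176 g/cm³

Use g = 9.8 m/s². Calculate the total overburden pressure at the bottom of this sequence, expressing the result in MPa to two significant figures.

55 MPa

coal seam: 1285 kg/m³ × 9.8 m/s² × 120 m = 1.511×10^6 Pa = 1.511 MPa
halite: 2176 kg/m³ × 9.8 m/s² × 2513 m = 5.359×10^7 Pa = 53.59 MPa
Total = 1.511 + 53.59 = 55.100 MPa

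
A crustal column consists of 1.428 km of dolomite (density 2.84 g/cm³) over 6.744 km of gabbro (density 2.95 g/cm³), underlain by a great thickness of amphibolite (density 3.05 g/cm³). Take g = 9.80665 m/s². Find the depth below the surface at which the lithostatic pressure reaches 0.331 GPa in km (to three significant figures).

11.4 km

Pressure at base of upper layers: 2840×9.80665×1428 + 2950×9.80665×6744 = 2.349×10^8 Pa = 0.2349 GPa
Remaining pressure to be supplied by amphibolite: 3.310×10^8 − 2.349×10^8 = 9.613×10^7 Pa
Additional depth in amphibolite = 9.613×10^7 Pa / (3050 kg/m³ × 9.80665 m/s²) = 3213.9 m
Total depth = 8172 m + 3213.9 m = 11386 m
= 11.386 km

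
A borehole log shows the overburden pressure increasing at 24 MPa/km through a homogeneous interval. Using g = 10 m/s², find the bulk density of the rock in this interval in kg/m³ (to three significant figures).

ρ = (dP/dz)/g = 24 MPa/km / 10 m/s² = 24000 Pa/m / 10 m/s² = 2400.0 kg/m³

2400 kg/m³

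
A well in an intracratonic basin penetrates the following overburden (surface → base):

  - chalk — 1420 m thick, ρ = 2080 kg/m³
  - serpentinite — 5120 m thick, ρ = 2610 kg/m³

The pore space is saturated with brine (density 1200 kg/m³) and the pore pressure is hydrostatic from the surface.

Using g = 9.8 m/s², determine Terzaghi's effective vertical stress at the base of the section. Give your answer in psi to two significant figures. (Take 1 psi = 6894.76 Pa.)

12000 psi

Overburden (lithostatic) stress σ_v:
chalk: 2080 kg/m³ × 9.8 m/s² × 1420 m = 2.895×10^7 Pa = 28.95 MPa
serpentinite: 2610 kg/m³ × 9.8 m/s² × 5120 m = 1.310×10^8 Pa = 131.0 MPa
Total = 28.95 + 131.0 = 159.90 MPa
Pore pressure P_p = 1200 kg/m³ × 9.8 m/s² × 6540 m = 7.691×10^7 Pa = 76.91 MPa
Effective stress σ' = σ_v − P_p = 159.9 − 76.91 = 82.994 MPa = 12037 psi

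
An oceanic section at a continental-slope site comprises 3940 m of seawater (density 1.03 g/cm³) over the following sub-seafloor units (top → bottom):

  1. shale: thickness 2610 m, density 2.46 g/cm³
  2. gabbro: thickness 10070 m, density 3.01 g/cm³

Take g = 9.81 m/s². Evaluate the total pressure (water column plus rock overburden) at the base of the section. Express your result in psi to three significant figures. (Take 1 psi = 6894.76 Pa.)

58000 psi

seawater: 1030 kg/m³ × 9.81 m/s² × 3940 m = 3.981×10^7 Pa = 5774 psi
shale: 2460 kg/m³ × 9.81 m/s² × 2610 m = 6.299×10^7 Pa = 9135 psi
gabbro: 3010 kg/m³ × 9.81 m/s² × 10070 m = 2.973×10^8 Pa = 43127 psi
Total = 5774 + 9135 + 43127 = 58036 psi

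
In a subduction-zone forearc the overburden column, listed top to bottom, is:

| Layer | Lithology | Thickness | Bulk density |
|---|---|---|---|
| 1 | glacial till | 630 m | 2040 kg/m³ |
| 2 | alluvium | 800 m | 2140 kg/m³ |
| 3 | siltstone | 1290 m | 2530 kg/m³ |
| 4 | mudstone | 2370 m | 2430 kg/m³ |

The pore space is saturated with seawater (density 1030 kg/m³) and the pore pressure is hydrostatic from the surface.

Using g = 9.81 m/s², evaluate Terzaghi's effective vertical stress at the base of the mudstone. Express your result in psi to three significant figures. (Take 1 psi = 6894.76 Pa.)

9640 psi

Overburden (lithostatic) stress σ_v:
glacial till: 2040 kg/m³ × 9.81 m/s² × 630 m = 1.261×10^7 Pa = 12.61 MPa
alluvium: 2140 kg/m³ × 9.81 m/s² × 800 m = 1.679×10^7 Pa = 16.79 MPa
siltstone: 2530 kg/m³ × 9.81 m/s² × 1290 m = 3.202×10^7 Pa = 32.02 MPa
mudstone: 2430 kg/m³ × 9.81 m/s² × 2370 m = 5.650×10^7 Pa = 56.50 MPa
Total = 12.61 + 16.79 + 32.02 + 56.50 = 117.92 MPa
Pore pressure P_p = 1030 kg/m³ × 9.81 m/s² × 5090 m = 5.143×10^7 Pa = 51.43 MPa
Effective stress σ' = σ_v − P_p = 117.9 − 51.43 = 66.485 MPa = 9642.9 psi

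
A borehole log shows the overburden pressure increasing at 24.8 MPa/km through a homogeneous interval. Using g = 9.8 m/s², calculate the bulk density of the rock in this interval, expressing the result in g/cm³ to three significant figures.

2.53 g/cm³

ρ = (dP/dz)/g = 24.8 MPa/km / 9.8 m/s² = 24800 Pa/m / 9.8 m/s² = 2530.6 kg/m³
= 2.531 g/cm³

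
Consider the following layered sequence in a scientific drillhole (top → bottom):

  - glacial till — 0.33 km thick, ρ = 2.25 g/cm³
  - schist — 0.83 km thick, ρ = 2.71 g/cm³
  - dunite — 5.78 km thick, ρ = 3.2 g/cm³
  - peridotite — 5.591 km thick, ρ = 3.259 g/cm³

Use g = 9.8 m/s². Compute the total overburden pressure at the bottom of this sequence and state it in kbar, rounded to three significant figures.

3.89 kbar

glacial till: 2250 kg/m³ × 9.8 m/s² × 330 m = 7.277×10^6 Pa = 0.07276 kbar
schist: 2710 kg/m³ × 9.8 m/s² × 830 m = 2.204×10^7 Pa = 0.2204 kbar
dunite: 3200 kg/m³ × 9.8 m/s² × 5780 m = 1.813×10^8 Pa = 1.813 kbar
peridotite: 3259 kg/m³ × 9.8 m/s² × 5591 m = 1.786×10^8 Pa = 1.786 kbar
Total = 0.07276 + 0.2204 + 1.813 + 1.786 = 3.8915 kbar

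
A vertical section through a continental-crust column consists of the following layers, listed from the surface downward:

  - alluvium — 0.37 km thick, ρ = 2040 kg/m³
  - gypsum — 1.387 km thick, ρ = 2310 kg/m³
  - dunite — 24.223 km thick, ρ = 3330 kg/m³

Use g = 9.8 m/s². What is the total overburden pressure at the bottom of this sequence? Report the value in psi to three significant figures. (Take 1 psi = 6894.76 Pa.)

120000 psi

alluvium: 2040 kg/m³ × 9.8 m/s² × 370 m = 7.397×10^6 Pa = 1073 psi
gypsum: 2310 kg/m³ × 9.8 m/s² × 1387 m = 3.140×10^7 Pa = 4554 psi
dunite: 3330 kg/m³ × 9.8 m/s² × 24223 m = 7.905×10^8 Pa = 1.147×10^5 psi
Total = 1073 + 4554 + 1.147×10^5 = 1.2028×10^5 psi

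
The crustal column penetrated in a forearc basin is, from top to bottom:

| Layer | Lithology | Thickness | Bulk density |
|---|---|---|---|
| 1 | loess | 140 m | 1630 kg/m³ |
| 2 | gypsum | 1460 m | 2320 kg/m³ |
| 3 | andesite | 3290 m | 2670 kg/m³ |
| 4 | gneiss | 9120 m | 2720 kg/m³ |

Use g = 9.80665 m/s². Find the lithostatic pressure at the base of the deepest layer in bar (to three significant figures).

3650 bar

loess: 1630 kg/m³ × 9.80665 m/s² × 140 m = 2.238×10^6 Pa = 22.38 bar
gypsum: 2320 kg/m³ × 9.80665 m/s² × 1460 m = 3.322×10^7 Pa = 332.2 bar
andesite: 2670 kg/m³ × 9.80665 m/s² × 3290 m = 8.614×10^7 Pa = 861.4 bar
gneiss: 2720 kg/m³ × 9.80665 m/s² × 9120 m = 2.433×10^8 Pa = 2433 bar
Total = 22.38 + 332.2 + 861.4 + 2433 = 3648.7 bar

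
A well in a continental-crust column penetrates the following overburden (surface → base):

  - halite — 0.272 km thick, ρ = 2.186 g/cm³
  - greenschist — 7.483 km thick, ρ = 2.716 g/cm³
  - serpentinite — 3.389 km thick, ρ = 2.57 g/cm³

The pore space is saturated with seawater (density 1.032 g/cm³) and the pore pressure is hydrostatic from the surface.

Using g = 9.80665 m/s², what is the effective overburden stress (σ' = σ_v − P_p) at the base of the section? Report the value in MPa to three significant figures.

Overburden (lithostatic) stress σ_v:
halite: 2186 kg/m³ × 9.80665 m/s² × 272 m = 5.831×10^6 Pa = 5.831 MPa
greenschist: 2716 kg/m³ × 9.80665 m/s² × 7483 m = 1.993×10^8 Pa = 199.3 MPa
serpentinite: 2570 kg/m³ × 9.80665 m/s² × 3389 m = 8.541×10^7 Pa = 85.41 MPa
Total = 5.831 + 199.3 + 85.41 = 290.55 MPa
Pore pressure P_p = 1032 kg/m³ × 9.80665 m/s² × 11144 m = 1.128×10^8 Pa = 112.8 MPa
Effective stress σ' = σ_v − P_p = 290.6 − 112.8 = 177.77 MPa

178 MPa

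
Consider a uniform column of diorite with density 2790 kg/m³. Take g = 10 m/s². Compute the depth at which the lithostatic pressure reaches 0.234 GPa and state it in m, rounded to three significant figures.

8390 m

h = P/(ρg) = 0.234 GPa / (2790 kg/m³ × 10 m/s²) = 2.340×10^8 Pa / 27900 Pa/m = 8387.1 m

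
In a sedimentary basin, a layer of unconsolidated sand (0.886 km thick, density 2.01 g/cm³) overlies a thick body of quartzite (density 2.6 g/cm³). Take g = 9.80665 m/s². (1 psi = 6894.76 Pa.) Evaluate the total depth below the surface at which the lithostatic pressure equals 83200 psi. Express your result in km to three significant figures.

22.7 km

Pressure at base of upper layers: 2010×9.80665×886 = 1.746×10^7 Pa = 2533 psi
Remaining pressure to be supplied by quartzite: 5.736×10^8 − 1.746×10^7 = 5.562×10^8 Pa
Additional depth in quartzite = 5.562×10^8 Pa / (2600 kg/m³ × 9.80665 m/s²) = 21813 m
Total depth = 886 m + 21813 m = 22699 m
= 22.699 km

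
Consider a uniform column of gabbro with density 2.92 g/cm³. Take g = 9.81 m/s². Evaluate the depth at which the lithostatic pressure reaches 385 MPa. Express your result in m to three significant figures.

h = P/(ρg) = 385 MPa / (2920 kg/m³ × 9.81 m/s²) = 3.850×10^8 Pa / 28645 Pa/m = 13440 m

13400 m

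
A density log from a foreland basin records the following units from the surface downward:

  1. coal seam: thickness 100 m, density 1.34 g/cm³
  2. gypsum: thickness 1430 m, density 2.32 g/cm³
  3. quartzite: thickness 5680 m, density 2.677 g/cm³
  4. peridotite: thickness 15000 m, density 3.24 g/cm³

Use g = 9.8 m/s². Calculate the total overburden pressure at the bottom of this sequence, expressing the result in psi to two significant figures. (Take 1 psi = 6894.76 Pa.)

coal seam: 1340 kg/m³ × 9.8 m/s² × 100 m = 1.313×10^6 Pa = 190.5 psi
gypsum: 2320 kg/m³ × 9.8 m/s² × 1430 m = 3.251×10^7 Pa = 4716 psi
quartzite: 2677 kg/m³ × 9.8 m/s² × 5680 m = 1.490×10^8 Pa = 21612 psi
peridotite: 3240 kg/m³ × 9.8 m/s² × 15000 m = 4.763×10^8 Pa = 69079 psi
Total = 190.5 + 4716 + 21612 + 69079 = 95597 psi

96000 psi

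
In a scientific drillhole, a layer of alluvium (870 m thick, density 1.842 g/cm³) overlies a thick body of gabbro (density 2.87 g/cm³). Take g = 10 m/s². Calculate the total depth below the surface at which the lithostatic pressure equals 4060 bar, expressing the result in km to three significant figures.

14.5 km

Pressure at base of upper layers: 1842×10×870 = 1.603×10^7 Pa = 160.3 bar
Remaining pressure to be supplied by gabbro: 4.060×10^8 − 1.603×10^7 = 3.900×10^8 Pa
Additional depth in gabbro = 3.900×10^8 Pa / (2870 kg/m³ × 10 m/s²) = 13588 m
Total depth = 870 m + 13588 m = 14458 m
= 14.458 km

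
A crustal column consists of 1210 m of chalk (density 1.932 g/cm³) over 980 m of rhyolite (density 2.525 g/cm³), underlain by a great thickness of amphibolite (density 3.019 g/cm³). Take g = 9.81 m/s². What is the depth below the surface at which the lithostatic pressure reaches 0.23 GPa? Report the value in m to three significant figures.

8360 m

Pressure at base of upper layers: 1932×9.81×1210 + 2525×9.81×980 = 4.721×10^7 Pa = 0.04721 GPa
Remaining pressure to be supplied by amphibolite: 2.300×10^8 − 4.721×10^7 = 1.828×10^8 Pa
Additional depth in amphibolite = 1.828×10^8 Pa / (3019 kg/m³ × 9.81 m/s²) = 6172.0 m
Total depth = 2190 m + 6172.0 m = 8362.0 m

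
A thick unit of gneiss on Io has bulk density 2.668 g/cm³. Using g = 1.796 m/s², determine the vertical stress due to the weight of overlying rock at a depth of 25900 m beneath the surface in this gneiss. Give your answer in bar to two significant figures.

gneiss: 2668 kg/m³ × 1.796 m/s² × 25900 m = 1.241×10^8 Pa = 1241 bar

1200 bar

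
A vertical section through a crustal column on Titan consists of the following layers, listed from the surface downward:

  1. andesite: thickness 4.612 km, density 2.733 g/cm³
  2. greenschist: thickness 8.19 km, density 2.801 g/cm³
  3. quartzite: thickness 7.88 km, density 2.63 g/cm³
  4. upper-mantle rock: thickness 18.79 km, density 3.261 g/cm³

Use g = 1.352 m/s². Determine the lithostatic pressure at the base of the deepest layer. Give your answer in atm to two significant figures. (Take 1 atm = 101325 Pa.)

andesite: 2733 kg/m³ × 1.352 m/s² × 4612 m = 1.704×10^7 Pa = 168.2 atm
greenschist: 2801 kg/m³ × 1.352 m/s² × 8190 m = 3.102×10^7 Pa = 306.1 atm
quartzite: 2630 kg/m³ × 1.352 m/s² × 7880 m = 2.802×10^7 Pa = 276.5 atm
upper-mantle rock: 3261 kg/m³ × 1.352 m/s² × 18790 m = 8.284×10^7 Pa = 817.6 atm
Total = 168.2 + 306.1 + 276.5 + 817.6 = 1568.4 atm

1600 atm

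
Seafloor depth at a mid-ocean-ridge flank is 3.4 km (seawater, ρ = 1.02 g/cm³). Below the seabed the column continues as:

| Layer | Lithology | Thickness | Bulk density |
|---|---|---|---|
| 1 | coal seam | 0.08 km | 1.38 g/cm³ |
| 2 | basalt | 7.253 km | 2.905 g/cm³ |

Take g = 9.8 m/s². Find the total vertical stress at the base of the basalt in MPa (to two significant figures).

seawater: 1020 kg/m³ × 9.8 m/s² × 3400 m = 3.399×10^7 Pa = 33.99 MPa
coal seam: 1380 kg/m³ × 9.8 m/s² × 80 m = 1.082×10^6 Pa = 1.082 MPa
basalt: 2905 kg/m³ × 9.8 m/s² × 7253 m = 2.065×10^8 Pa = 206.5 MPa
Total = 33.99 + 1.082 + 206.5 = 241.55 MPa

240 MPa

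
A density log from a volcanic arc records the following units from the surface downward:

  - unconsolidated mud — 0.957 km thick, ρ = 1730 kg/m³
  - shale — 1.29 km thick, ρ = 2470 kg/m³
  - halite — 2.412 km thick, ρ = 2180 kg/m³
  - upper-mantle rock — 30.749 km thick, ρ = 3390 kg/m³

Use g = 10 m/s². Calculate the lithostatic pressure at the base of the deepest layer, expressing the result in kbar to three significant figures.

11.4 kbar

unconsolidated mud: 1730 kg/m³ × 10 m/s² × 957 m = 1.656×10^7 Pa = 0.1656 kbar
shale: 2470 kg/m³ × 10 m/s² × 1290 m = 3.186×10^7 Pa = 0.3186 kbar
halite: 2180 kg/m³ × 10 m/s² × 2412 m = 5.258×10^7 Pa = 0.5258 kbar
upper-mantle rock: 3390 kg/m³ × 10 m/s² × 30749 m = 1.042×10^9 Pa = 10.42 kbar
Total = 0.1656 + 0.3186 + 0.5258 + 10.42 = 11.434 kbar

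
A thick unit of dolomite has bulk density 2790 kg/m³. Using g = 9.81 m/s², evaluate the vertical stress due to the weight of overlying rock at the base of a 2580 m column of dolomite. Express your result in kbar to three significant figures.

0.706 kbar

dolomite: 2790 kg/m³ × 9.81 m/s² × 2580 m = 7.061×10^7 Pa = 0.7061 kbar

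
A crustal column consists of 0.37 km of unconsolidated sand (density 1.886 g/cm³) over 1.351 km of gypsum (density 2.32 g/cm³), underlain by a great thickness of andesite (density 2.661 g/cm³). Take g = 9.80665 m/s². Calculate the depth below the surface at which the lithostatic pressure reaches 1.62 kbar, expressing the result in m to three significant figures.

Pressure at base of upper layers: 1886×9.80665×370 + 2320×9.80665×1351 = 3.758×10^7 Pa = 0.3758 kbar
Remaining pressure to be supplied by andesite: 1.620×10^8 − 3.758×10^7 = 1.244×10^8 Pa
Additional depth in andesite = 1.244×10^8 Pa / (2661 kg/m³ × 9.80665 m/s²) = 4767.9 m
Total depth = 1721 m + 4767.9 m = 6488.9 m

6490 m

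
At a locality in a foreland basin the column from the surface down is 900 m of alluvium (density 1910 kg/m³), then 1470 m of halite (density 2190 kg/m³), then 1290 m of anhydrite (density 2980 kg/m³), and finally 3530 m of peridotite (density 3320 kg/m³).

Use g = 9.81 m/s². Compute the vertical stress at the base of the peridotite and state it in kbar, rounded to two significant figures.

alluvium: 1910 kg/m³ × 9.81 m/s² × 900 m = 1.686×10^7 Pa = 0.1686 kbar
halite: 2190 kg/m³ × 9.81 m/s² × 1470 m = 3.158×10^7 Pa = 0.3158 kbar
anhydrite: 2980 kg/m³ × 9.81 m/s² × 1290 m = 3.771×10^7 Pa = 0.3771 kbar
peridotite: 3320 kg/m³ × 9.81 m/s² × 3530 m = 1.150×10^8 Pa = 1.150 kbar
Total = 0.1686 + 0.3158 + 0.3771 + 1.150 = 2.0113 kbar

2.0 kbar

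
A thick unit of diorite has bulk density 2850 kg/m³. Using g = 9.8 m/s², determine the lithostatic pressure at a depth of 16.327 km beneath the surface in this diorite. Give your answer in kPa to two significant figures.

460000 kPa

diorite: 2850 kg/m³ × 9.8 m/s² × 16327 m = 4.560×10^8 Pa = 4.560×10^5 kPa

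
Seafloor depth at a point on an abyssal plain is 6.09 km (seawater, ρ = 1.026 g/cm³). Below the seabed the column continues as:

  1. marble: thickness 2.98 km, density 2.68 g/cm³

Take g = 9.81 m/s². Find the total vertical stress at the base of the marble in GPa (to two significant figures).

0.14 GPa

seawater: 1026 kg/m³ × 9.81 m/s² × 6090 m = 6.130×10^7 Pa = 0.06130 GPa
marble: 2680 kg/m³ × 9.81 m/s² × 2980 m = 7.835×10^7 Pa = 0.07835 GPa
Total = 0.06130 + 0.07835 = 0.13964 GPa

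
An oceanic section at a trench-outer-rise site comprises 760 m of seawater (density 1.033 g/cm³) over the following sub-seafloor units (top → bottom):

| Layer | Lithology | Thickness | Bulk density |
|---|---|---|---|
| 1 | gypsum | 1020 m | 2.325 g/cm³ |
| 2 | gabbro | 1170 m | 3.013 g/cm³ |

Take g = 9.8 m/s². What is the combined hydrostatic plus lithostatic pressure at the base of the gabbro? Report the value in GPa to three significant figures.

seawater: 1033 kg/m³ × 9.8 m/s² × 760 m = 7.694×10^6 Pa = 7.694×10^-3 GPa
gypsum: 2325 kg/m³ × 9.8 m/s² × 1020 m = 2.324×10^7 Pa = 0.02324 GPa
gabbro: 3013 kg/m³ × 9.8 m/s² × 1170 m = 3.455×10^7 Pa = 0.03455 GPa
Total = 7.694×10^-3 + 0.02324 + 0.03455 = 0.065482 GPa

0.0655 GPa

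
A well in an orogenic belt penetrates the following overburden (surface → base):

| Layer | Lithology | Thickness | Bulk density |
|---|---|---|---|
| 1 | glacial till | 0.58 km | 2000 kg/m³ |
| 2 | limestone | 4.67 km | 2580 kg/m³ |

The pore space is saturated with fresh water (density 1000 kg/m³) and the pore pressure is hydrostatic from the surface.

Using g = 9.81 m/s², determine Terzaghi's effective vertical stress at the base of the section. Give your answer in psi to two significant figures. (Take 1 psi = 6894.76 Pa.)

Overburden (lithostatic) stress σ_v:
glacial till: 2000 kg/m³ × 9.81 m/s² × 580 m = 1.138×10^7 Pa = 11.38 MPa
limestone: 2580 kg/m³ × 9.81 m/s² × 4670 m = 1.182×10^8 Pa = 118.2 MPa
Total = 11.38 + 118.2 = 129.58 MPa
Pore pressure P_p = 1000 kg/m³ × 9.81 m/s² × 5250 m = 5.150×10^7 Pa = 51.50 MPa
Effective stress σ' = σ_v − P_p = 129.6 − 51.50 = 78.074 MPa = 11324 psi

11000 psi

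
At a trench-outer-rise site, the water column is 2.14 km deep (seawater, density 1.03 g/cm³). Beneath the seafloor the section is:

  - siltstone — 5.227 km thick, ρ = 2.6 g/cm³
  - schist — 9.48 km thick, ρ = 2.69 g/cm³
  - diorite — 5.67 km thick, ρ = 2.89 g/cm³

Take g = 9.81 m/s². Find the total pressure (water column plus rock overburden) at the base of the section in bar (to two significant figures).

seawater: 1030 kg/m³ × 9.81 m/s² × 2140 m = 2.162×10^7 Pa = 216.2 bar
siltstone: 2600 kg/m³ × 9.81 m/s² × 5227 m = 1.333×10^8 Pa = 1333 bar
schist: 2690 kg/m³ × 9.81 m/s² × 9480 m = 2.502×10^8 Pa = 2502 bar
diorite: 2890 kg/m³ × 9.81 m/s² × 5670 m = 1.607×10^8 Pa = 1607 bar
Total = 216.2 + 1333 + 2502 + 1607 = 5658.6 bar

5700 bar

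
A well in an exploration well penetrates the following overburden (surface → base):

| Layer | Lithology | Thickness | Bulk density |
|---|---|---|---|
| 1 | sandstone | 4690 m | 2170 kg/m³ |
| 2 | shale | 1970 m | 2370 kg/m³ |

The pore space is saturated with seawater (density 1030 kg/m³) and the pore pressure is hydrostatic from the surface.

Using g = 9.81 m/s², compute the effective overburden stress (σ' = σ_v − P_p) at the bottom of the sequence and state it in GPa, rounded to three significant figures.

0.0783 GPa

Overburden (lithostatic) stress σ_v:
sandstone: 2170 kg/m³ × 9.81 m/s² × 4690 m = 9.984×10^7 Pa = 99.84 MPa
shale: 2370 kg/m³ × 9.81 m/s² × 1970 m = 4.580×10^7 Pa = 45.80 MPa
Total = 99.84 + 45.80 = 145.64 MPa
Pore pressure P_p = 1030 kg/m³ × 9.81 m/s² × 6660 m = 6.729×10^7 Pa = 67.29 MPa
Effective stress σ' = σ_v − P_p = 145.6 − 67.29 = 78.347 MPa = 0.078347 GPa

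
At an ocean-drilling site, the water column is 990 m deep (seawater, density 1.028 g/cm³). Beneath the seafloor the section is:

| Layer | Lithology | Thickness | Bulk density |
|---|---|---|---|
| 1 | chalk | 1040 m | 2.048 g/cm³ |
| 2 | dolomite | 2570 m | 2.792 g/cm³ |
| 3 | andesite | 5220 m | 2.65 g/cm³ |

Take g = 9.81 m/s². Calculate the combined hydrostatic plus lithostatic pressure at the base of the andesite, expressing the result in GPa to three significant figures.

0.237 GPa

seawater: 1028 kg/m³ × 9.81 m/s² × 990 m = 9.984×10^6 Pa = 9.984×10^-3 GPa
chalk: 2048 kg/m³ × 9.81 m/s² × 1040 m = 2.089×10^7 Pa = 0.02089 GPa
dolomite: 2792 kg/m³ × 9.81 m/s² × 2570 m = 7.039×10^7 Pa = 0.07039 GPa
andesite: 2650 kg/m³ × 9.81 m/s² × 5220 m = 1.357×10^8 Pa = 0.1357 GPa
Total = 9.984×10^-3 + 0.02089 + 0.07039 + 0.1357 = 0.23697 GPa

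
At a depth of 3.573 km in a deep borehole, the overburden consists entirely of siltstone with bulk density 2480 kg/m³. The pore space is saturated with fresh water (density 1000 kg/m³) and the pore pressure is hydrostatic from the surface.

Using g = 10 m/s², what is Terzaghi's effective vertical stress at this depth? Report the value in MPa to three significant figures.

Overburden (lithostatic) stress σ_v:
siltstone: 2480 kg/m³ × 10 m/s² × 3573 m = 8.861×10^7 Pa = 88.61 MPa
Pore pressure P_p = 1000 kg/m³ × 10 m/s² × 3573 m = 3.573×10^7 Pa = 35.73 MPa
Effective stress σ' = σ_v − P_p = 88.61 − 35.73 = 52.880 MPa

52.9 MPa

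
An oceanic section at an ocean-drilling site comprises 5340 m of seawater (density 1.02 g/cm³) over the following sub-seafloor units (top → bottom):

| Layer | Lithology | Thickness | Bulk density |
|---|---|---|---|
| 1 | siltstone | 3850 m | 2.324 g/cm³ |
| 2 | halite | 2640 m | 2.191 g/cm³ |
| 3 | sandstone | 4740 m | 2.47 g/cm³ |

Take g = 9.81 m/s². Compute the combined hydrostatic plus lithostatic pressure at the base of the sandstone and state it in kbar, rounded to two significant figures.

3.1 kbar

seawater: 1020 kg/m³ × 9.81 m/s² × 5340 m = 5.343×10^7 Pa = 0.5343 kbar
siltstone: 2324 kg/m³ × 9.81 m/s² × 3850 m = 8.777×10^7 Pa = 0.8777 kbar
halite: 2191 kg/m³ × 9.81 m/s² × 2640 m = 5.674×10^7 Pa = 0.5674 kbar
sandstone: 2470 kg/m³ × 9.81 m/s² × 4740 m = 1.149×10^8 Pa = 1.149 kbar
Total = 0.5343 + 0.8777 + 0.5674 + 1.149 = 3.1280 kbar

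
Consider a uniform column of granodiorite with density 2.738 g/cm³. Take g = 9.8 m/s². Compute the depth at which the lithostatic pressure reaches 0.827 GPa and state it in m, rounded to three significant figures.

h = P/(ρg) = 0.827 GPa / (2738 kg/m³ × 9.8 m/s²) = 8.270×10^8 Pa / 26832 Pa/m = 30821 m

30800 m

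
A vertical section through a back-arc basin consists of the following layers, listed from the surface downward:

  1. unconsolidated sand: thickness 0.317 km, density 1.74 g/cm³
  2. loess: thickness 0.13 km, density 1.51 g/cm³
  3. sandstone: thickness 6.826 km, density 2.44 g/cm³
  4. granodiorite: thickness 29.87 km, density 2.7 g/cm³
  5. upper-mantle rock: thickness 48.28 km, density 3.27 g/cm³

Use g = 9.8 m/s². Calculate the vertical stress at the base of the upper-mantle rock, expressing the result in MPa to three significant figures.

2510 MPa

unconsolidated sand: 1740 kg/m³ × 9.8 m/s² × 317 m = 5.405×10^6 Pa = 5.405 MPa
loess: 1510 kg/m³ × 9.8 m/s² × 130 m = 1.924×10^6 Pa = 1.924 MPa
sandstone: 2440 kg/m³ × 9.8 m/s² × 6826 m = 1.632×10^8 Pa = 163.2 MPa
granodiorite: 2700 kg/m³ × 9.8 m/s² × 29870 m = 7.904×10^8 Pa = 790.4 MPa
upper-mantle rock: 3270 kg/m³ × 9.8 m/s² × 48280 m = 1.547×10^9 Pa = 1547 MPa
Total = 5.405 + 1.924 + 163.2 + 790.4 + 1547 = 2508.1 MPa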